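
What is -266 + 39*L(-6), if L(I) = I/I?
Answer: -227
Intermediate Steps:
L(I) = 1
-266 + 39*L(-6) = -266 + 39*1 = -266 + 39 = -227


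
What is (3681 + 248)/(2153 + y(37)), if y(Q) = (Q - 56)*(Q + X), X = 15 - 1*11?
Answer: 3929/1374 ≈ 2.8595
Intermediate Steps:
X = 4 (X = 15 - 11 = 4)
y(Q) = (-56 + Q)*(4 + Q) (y(Q) = (Q - 56)*(Q + 4) = (-56 + Q)*(4 + Q))
(3681 + 248)/(2153 + y(37)) = (3681 + 248)/(2153 + (-224 + 37**2 - 52*37)) = 3929/(2153 + (-224 + 1369 - 1924)) = 3929/(2153 - 779) = 3929/1374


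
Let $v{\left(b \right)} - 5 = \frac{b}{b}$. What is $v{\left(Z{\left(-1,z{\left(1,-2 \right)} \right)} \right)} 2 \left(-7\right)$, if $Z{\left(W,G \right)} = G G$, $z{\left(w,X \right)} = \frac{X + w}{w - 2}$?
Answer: $-84$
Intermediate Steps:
$z{\left(w,X \right)} = \frac{X + w}{-2 + w}$
$Z{\left(W,G \right)} = G^{2}$
$v{\left(b \right)} = 6$ ($v{\left(b \right)} = 5 + \frac{b}{b} = 5 + 1 = 6$)
$v{\left(Z{\left(-1,z{\left(1,-2 \right)} \right)} \right)} 2 \left(-7\right) = 6 \cdot 2 \left(-7\right) = 12 \left(-7\right) = -84$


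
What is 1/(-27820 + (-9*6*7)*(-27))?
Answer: -1/17614 ≈ -5.6773e-5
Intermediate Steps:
1/(-27820 + (-9*6*7)*(-27)) = 1/(-27820 - 54*7*(-27)) = 1/(-27820 - 378*(-27)) = 1/(-27820 + 10206) = 1/(-17614) = -1/17614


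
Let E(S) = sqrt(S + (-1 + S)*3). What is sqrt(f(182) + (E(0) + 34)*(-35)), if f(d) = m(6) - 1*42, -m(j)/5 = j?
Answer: sqrt(-1262 - 35*I*sqrt(3)) ≈ 0.853 - 35.535*I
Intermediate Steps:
m(j) = -5*j
E(S) = sqrt(-3 + 4*S) (E(S) = sqrt(S + (-3 + 3*S)) = sqrt(-3 + 4*S))
f(d) = -72 (f(d) = -5*6 - 1*42 = -30 - 42 = -72)
sqrt(f(182) + (E(0) + 34)*(-35)) = sqrt(-72 + (sqrt(-3 + 4*0) + 34)*(-35)) = sqrt(-72 + (sqrt(-3 + 0) + 34)*(-35)) = sqrt(-72 + (sqrt(-3) + 34)*(-35)) = sqrt(-72 + (I*sqrt(3) + 34)*(-35)) = sqrt(-72 + (34 + I*sqrt(3))*(-35)) = sqrt(-72 + (-1190 - 35*I*sqrt(3))) = sqrt(-1262 - 35*I*sqrt(3))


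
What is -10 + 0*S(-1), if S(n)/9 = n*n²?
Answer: -10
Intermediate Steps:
S(n) = 9*n³ (S(n) = 9*(n*n²) = 9*n³)
-10 + 0*S(-1) = -10 + 0*(9*(-1)³) = -10 + 0*(9*(-1)) = -10 + 0*(-9) = -10 + 0 = -10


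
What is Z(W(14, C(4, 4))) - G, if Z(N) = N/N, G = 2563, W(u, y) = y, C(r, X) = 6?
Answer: -2562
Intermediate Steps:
Z(N) = 1
Z(W(14, C(4, 4))) - G = 1 - 1*2563 = 1 - 2563 = -2562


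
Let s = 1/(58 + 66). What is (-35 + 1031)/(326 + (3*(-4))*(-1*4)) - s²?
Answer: 7657061/2875312 ≈ 2.6630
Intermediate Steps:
s = 1/124 ≈ 0.0080645
(-35 + 1031)/(326 + (3*(-4))*(-1*4)) - s² = (-35 + 1031)/(326 + (3*(-4))*(-1*4)) - (1/124)² = 996/(326 - 12*(-4)) - 1*1/15376 = 996/(326 + 48) - 1/15376 = 996/374 - 1/15376 = 996*(1/374) - 1/15376 = 498/187 - 1/15376 = 7657061/2875312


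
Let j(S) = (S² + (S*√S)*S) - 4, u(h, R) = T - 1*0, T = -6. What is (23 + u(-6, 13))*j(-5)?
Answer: 357 + 425*I*√5 ≈ 357.0 + 950.33*I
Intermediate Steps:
u(h, R) = -6 (u(h, R) = -6 - 1*0 = -6 + 0 = -6)
j(S) = -4 + S² + S^(5/2) (j(S) = (S² + S^(3/2)*S) - 4 = (S² + S^(5/2)) - 4 = -4 + S² + S^(5/2))
(23 + u(-6, 13))*j(-5) = (23 - 6)*(-4 + (-5)² + (-5)^(5/2)) = 17*(-4 + 25 + 25*I*√5) = 17*(21 + 25*I*√5) = 357 + 425*I*√5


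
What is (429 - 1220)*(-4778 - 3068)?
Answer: 6206186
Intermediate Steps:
(429 - 1220)*(-4778 - 3068) = -791*(-7846) = 6206186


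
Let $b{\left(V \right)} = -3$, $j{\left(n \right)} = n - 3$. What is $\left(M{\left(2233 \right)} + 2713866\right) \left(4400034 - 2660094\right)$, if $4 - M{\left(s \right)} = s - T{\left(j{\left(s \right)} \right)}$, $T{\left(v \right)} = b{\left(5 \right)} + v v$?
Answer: $13370628087960$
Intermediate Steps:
$j{\left(n \right)} = -3 + n$ ($j{\left(n \right)} = n - 3 = -3 + n$)
$T{\left(v \right)} = -3 + v^{2}$ ($T{\left(v \right)} = -3 + v v = -3 + v^{2}$)
$M{\left(s \right)} = 1 + \left(-3 + s\right)^{2} - s$ ($M{\left(s \right)} = 4 - \left(s - \left(-3 + \left(-3 + s\right)^{2}\right)\right) = 4 - \left(3 + s - \left(-3 + s\right)^{2}\right) = 1 + \left(-3 + s\right)^{2} - s$)
$\left(M{\left(2233 \right)} + 2713866\right) \left(4400034 - 2660094\right) = \left(\left(1 + \left(-3 + 2233\right)^{2} - 2233\right) + 2713866\right) \left(4400034 - 2660094\right) = \left(\left(1 + 2230^{2} - 2233\right) + 2713866\right) 1739940 = \left(\left(1 + 4972900 - 2233\right) + 2713866\right) 1739940 = \left(4970668 + 2713866\right) 1739940 = 7684534 \cdot 1739940 = 13370628087960$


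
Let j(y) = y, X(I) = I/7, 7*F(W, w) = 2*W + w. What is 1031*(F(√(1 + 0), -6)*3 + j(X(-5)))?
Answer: -17527/7 ≈ -2503.9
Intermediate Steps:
F(W, w) = w/7 + 2*W/7 (F(W, w) = (2*W + w)/7 = (w + 2*W)/7 = w/7 + 2*W/7)
X(I) = I/7 (X(I) = I*(⅐) = I/7)
1031*(F(√(1 + 0), -6)*3 + j(X(-5))) = 1031*(((⅐)*(-6) + 2*√(1 + 0)/7)*3 + (⅐)*(-5)) = 1031*((-6/7 + 2*√1/7)*3 - 5/7) = 1031*((-6/7 + (2/7)*1)*3 - 5/7) = 1031*((-6/7 + 2/7)*3 - 5/7) = 1031*(-4/7*3 - 5/7) = 1031*(-12/7 - 5/7) = 1031*(-17/7) = -17527/7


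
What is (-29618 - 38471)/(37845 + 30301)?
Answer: -68089/68146 ≈ -0.99916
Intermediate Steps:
(-29618 - 38471)/(37845 + 30301) = -68089/68146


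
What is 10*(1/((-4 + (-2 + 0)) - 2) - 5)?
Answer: -205/4 ≈ -51.250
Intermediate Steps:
10*(1/((-4 + (-2 + 0)) - 2) - 5) = 10*(1/((-4 - 2) - 2) - 5) = 10*(1/(-6 - 2) - 5) = 10*(1/(-8) - 5) = 10*(-1/8 - 5) = 10*(-41/8) = -205/4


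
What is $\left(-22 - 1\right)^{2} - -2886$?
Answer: $3415$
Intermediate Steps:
$\left(-22 - 1\right)^{2} - -2886 = \left(-22 + \left(-17 + 16\right)\right)^{2} + 2886 = \left(-22 - 1\right)^{2} + 2886 = \left(-23\right)^{2} + 2886 = 529 + 2886 = 3415$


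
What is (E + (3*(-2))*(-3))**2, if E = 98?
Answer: 13456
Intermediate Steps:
(E + (3*(-2))*(-3))**2 = (98 + (3*(-2))*(-3))**2 = (98 - 6*(-3))**2 = (98 + 18)**2 = 116**2 = 13456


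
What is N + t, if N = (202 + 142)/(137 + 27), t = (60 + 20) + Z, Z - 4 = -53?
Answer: 1357/41 ≈ 33.098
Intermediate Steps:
Z = -49 (Z = 4 - 53 = -49)
t = 31 (t = (60 + 20) - 49 = 80 - 49 = 31)
N = 86/41 (N = 344/164 = 344*(1/164) = 86/41 ≈ 2.0976)
N + t = 86/41 + 31 = 1357/41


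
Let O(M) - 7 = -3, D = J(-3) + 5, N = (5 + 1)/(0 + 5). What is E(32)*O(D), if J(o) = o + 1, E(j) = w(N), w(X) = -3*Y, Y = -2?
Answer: 24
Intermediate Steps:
N = 6/5 ≈ 1.2000
w(X) = 6 (w(X) = -3*(-2) = 6)
E(j) = 6
J(o) = 1 + o
D = 3 (D = (1 - 3) + 5 = -2 + 5 = 3)
O(M) = 4 (O(M) = 7 - 3 = 4)
E(32)*O(D) = 6*4 = 24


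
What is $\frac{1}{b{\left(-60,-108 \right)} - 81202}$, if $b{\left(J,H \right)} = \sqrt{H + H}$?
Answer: $- \frac{40601}{3296882510} - \frac{3 i \sqrt{6}}{3296882510} \approx -1.2315 \cdot 10^{-5} - 2.2289 \cdot 10^{-9} i$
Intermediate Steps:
$b{\left(J,H \right)} = \sqrt{2} \sqrt{H}$ ($b{\left(J,H \right)} = \sqrt{2 H} = \sqrt{2} \sqrt{H}$)
$\frac{1}{b{\left(-60,-108 \right)} - 81202} = \frac{1}{\sqrt{2} \sqrt{-108} - 81202} = \frac{1}{\sqrt{2} \cdot 6 i \sqrt{3} - 81202} = \frac{1}{6 i \sqrt{6} - 81202} = \frac{1}{-81202 + 6 i \sqrt{6}}$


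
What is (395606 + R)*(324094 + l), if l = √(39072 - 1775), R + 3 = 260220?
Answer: 212548299362 + 655823*√37297 ≈ 2.1268e+11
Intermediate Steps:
R = 260217 (R = -3 + 260220 = 260217)
l = √37297 ≈ 193.12
(395606 + R)*(324094 + l) = (395606 + 260217)*(324094 + √37297) = 655823*(324094 + √37297) = 212548299362 + 655823*√37297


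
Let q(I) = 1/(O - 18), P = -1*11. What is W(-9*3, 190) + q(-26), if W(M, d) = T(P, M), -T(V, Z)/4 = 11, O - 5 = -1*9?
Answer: -969/22 ≈ -44.045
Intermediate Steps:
P = -11
O = -4 (O = 5 - 1*9 = 5 - 9 = -4)
T(V, Z) = -44 (T(V, Z) = -4*11 = -44)
q(I) = -1/22 (q(I) = 1/(-4 - 18) = 1/(-22) = -1/22)
W(M, d) = -44
W(-9*3, 190) + q(-26) = -44 - 1/22 = -969/22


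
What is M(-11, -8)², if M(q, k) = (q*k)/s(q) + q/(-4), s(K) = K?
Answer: 441/16 ≈ 27.563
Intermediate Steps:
M(q, k) = k - q/4 (M(q, k) = (q*k)/q + q/(-4) = (k*q)/q + q*(-¼) = k - q/4)
M(-11, -8)² = (-8 - ¼*(-11))² = (-8 + 11/4)² = (-21/4)² = 441/16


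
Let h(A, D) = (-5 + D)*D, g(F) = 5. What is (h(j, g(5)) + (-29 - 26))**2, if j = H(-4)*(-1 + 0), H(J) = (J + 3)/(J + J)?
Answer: 3025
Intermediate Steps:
H(J) = (3 + J)/(2*J) (H(J) = (3 + J)/((2*J)) = (3 + J)*(1/(2*J)) = (3 + J)/(2*J))
j = -1/8 (j = ((1/2)*(3 - 4)/(-4))*(-1 + 0) = ((1/2)*(-1/4)*(-1))*(-1) = (1/8)*(-1) = -1/8 ≈ -0.12500)
h(A, D) = D*(-5 + D)
(h(j, g(5)) + (-29 - 26))**2 = (5*(-5 + 5) + (-29 - 26))**2 = (5*0 - 55)**2 = (0 - 55)**2 = (-55)**2 = 3025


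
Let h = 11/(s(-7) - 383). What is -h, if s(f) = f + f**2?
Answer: 1/31 ≈ 0.032258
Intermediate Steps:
h = -1/31 (h = 11/(-7*(1 - 7) - 383) = 11/(-7*(-6) - 383) = 11/(42 - 383) = 11/(-341) = -1/341*11 = -1/31 ≈ -0.032258)
-h = -1*(-1/31) = 1/31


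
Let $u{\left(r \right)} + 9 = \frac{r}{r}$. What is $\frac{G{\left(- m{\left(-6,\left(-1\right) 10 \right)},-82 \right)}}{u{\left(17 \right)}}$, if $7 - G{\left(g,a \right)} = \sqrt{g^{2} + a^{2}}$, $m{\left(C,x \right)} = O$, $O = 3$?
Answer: $- \frac{7}{8} + \frac{\sqrt{6733}}{8} \approx 9.3819$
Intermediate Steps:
$m{\left(C,x \right)} = 3$
$G{\left(g,a \right)} = 7 - \sqrt{a^{2} + g^{2}}$ ($G{\left(g,a \right)} = 7 - \sqrt{g^{2} + a^{2}} = 7 - \sqrt{a^{2} + g^{2}}$)
$u{\left(r \right)} = -8$ ($u{\left(r \right)} = -9 + \frac{r}{r} = -9 + 1 = -8$)
$\frac{G{\left(- m{\left(-6,\left(-1\right) 10 \right)},-82 \right)}}{u{\left(17 \right)}} = \frac{7 - \sqrt{\left(-82\right)^{2} + \left(\left(-1\right) 3\right)^{2}}}{-8} = \left(7 - \sqrt{6724 + \left(-3\right)^{2}}\right) \left(- \frac{1}{8}\right) = \left(7 - \sqrt{6724 + 9}\right) \left(- \frac{1}{8}\right) = \left(7 - \sqrt{6733}\right) \left(- \frac{1}{8}\right) = - \frac{7}{8} + \frac{\sqrt{6733}}{8}$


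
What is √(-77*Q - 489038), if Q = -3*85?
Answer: I*√469403 ≈ 685.13*I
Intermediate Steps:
Q = -255
√(-77*Q - 489038) = √(-77*(-255) - 489038) = √(19635 - 489038) = √(-469403) = I*√469403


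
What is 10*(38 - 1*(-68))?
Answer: 1060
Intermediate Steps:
10*(38 - 1*(-68)) = 10*(38 + 68) = 10*106 = 1060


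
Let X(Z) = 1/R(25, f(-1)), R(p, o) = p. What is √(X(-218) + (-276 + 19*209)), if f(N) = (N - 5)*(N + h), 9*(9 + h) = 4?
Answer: 6*√2566/5 ≈ 60.787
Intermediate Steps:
h = -77/9 (h = -9 + (⅑)*4 = -9 + 4/9 = -77/9 ≈ -8.5556)
f(N) = (-5 + N)*(-77/9 + N) (f(N) = (N - 5)*(N - 77/9) = (-5 + N)*(-77/9 + N))
X(Z) = 1/25
√(X(-218) + (-276 + 19*209)) = √(1/25 + (-276 + 19*209)) = √(1/25 + (-276 + 3971)) = √(1/25 + 3695) = √(92376/25) = 6*√2566/5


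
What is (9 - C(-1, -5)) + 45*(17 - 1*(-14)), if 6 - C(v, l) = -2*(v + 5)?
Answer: 1390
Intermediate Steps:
C(v, l) = 16 + 2*v (C(v, l) = 6 - (-2)*(v + 5) = 6 - (-2)*(5 + v) = 6 - (-10 - 2*v) = 6 + (10 + 2*v) = 16 + 2*v)
(9 - C(-1, -5)) + 45*(17 - 1*(-14)) = (9 - (16 + 2*(-1))) + 45*(17 - 1*(-14)) = (9 - (16 - 2)) + 45*(17 + 14) = (9 - 1*14) + 45*31 = (9 - 14) + 1395 = -5 + 1395 = 1390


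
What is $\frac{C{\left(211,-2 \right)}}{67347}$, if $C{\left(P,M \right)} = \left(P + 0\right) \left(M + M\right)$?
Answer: $- \frac{844}{67347} \approx -0.012532$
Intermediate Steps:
$C{\left(P,M \right)} = 2 M P$ ($C{\left(P,M \right)} = P 2 M = 2 M P$)
$\frac{C{\left(211,-2 \right)}}{67347} = \frac{2 \left(-2\right) 211}{67347} = \left(-844\right) \frac{1}{67347} = - \frac{844}{67347}$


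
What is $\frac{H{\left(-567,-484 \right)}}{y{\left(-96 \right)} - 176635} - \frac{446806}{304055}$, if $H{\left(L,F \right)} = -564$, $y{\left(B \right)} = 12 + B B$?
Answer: $- \frac{74626965022}{50900935385} \approx -1.4661$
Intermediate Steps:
$y{\left(B \right)} = 12 + B^{2}$
$\frac{H{\left(-567,-484 \right)}}{y{\left(-96 \right)} - 176635} - \frac{446806}{304055} = - \frac{564}{\left(12 + \left(-96\right)^{2}\right) - 176635} - \frac{446806}{304055} = - \frac{564}{\left(12 + 9216\right) - 176635} - \frac{446806}{304055} = - \frac{564}{9228 - 176635} - \frac{446806}{304055} = - \frac{564}{-167407} - \frac{446806}{304055} = \left(-564\right) \left(- \frac{1}{167407}\right) - \frac{446806}{304055} = \frac{564}{167407} - \frac{446806}{304055} = - \frac{74626965022}{50900935385}$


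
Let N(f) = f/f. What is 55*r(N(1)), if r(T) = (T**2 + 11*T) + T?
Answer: 715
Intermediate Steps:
N(f) = 1
r(T) = T**2 + 12*T
55*r(N(1)) = 55*(1*(12 + 1)) = 55*(1*13) = 55*13 = 715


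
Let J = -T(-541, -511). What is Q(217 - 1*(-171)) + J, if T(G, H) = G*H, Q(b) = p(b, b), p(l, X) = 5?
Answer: -276446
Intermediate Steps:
Q(b) = 5
J = -276451 (J = -(-541)*(-511) = -1*276451 = -276451)
Q(217 - 1*(-171)) + J = 5 - 276451 = -276446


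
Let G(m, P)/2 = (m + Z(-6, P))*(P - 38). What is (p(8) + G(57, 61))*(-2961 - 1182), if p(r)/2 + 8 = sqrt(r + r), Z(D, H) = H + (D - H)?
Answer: -9686334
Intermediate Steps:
Z(D, H) = D
G(m, P) = 2*(-38 + P)*(-6 + m) (G(m, P) = 2*((m - 6)*(P - 38)) = 2*((-6 + m)*(-38 + P)) = 2*((-38 + P)*(-6 + m)) = 2*(-38 + P)*(-6 + m))
p(r) = -16 + 2*sqrt(2)*sqrt(r) (p(r) = -16 + 2*sqrt(r + r) = -16 + 2*sqrt(2*r) = -16 + 2*(sqrt(2)*sqrt(r)) = -16 + 2*sqrt(2)*sqrt(r))
(p(8) + G(57, 61))*(-2961 - 1182) = ((-16 + 2*sqrt(2)*sqrt(8)) + (456 - 76*57 - 12*61 + 2*61*57))*(-2961 - 1182) = ((-16 + 2*sqrt(2)*(2*sqrt(2))) + (456 - 4332 - 732 + 6954))*(-4143) = ((-16 + 8) + 2346)*(-4143) = (-8 + 2346)*(-4143) = 2338*(-4143) = -9686334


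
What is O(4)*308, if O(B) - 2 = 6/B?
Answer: 1078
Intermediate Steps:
O(B) = 2 + 6/B
O(4)*308 = (2 + 6/4)*308 = (2 + 6*(1/4))*308 = (2 + 3/2)*308 = (7/2)*308 = 1078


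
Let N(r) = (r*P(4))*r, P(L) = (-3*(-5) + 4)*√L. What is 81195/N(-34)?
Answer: 81195/43928 ≈ 1.8484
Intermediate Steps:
P(L) = 19*√L (P(L) = (15 + 4)*√L = 19*√L)
N(r) = 38*r² (N(r) = (r*(19*√4))*r = (r*(19*2))*r = (r*38)*r = (38*r)*r = 38*r²)
81195/N(-34) = 81195/((38*(-34)²)) = 81195/((38*1156)) = 81195/43928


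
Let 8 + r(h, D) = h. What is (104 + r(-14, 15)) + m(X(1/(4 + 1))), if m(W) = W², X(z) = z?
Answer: 2051/25 ≈ 82.040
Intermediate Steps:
r(h, D) = -8 + h
(104 + r(-14, 15)) + m(X(1/(4 + 1))) = (104 + (-8 - 14)) + (1/(4 + 1))² = (104 - 22) + (1/5)² = 82 + (⅕)² = 82 + 1/25 = 2051/25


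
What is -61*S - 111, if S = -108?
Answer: 6477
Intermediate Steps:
-61*S - 111 = -61*(-108) - 111 = 6588 - 111 = 6477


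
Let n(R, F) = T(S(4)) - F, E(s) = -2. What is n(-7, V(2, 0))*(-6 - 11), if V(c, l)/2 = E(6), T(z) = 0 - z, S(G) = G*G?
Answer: 204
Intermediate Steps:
S(G) = G²
T(z) = -z
V(c, l) = -4 (V(c, l) = 2*(-2) = -4)
n(R, F) = -16 - F (n(R, F) = -1*4² - F = -1*16 - F = -16 - F)
n(-7, V(2, 0))*(-6 - 11) = (-16 - 1*(-4))*(-6 - 11) = (-16 + 4)*(-17) = -12*(-17) = 204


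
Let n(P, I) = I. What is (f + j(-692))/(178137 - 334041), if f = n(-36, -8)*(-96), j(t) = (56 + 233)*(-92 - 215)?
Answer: 12565/22272 ≈ 0.56416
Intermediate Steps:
j(t) = -88723 (j(t) = 289*(-307) = -88723)
f = 768 (f = -8*(-96) = 768)
(f + j(-692))/(178137 - 334041) = (768 - 88723)/(178137 - 334041) = -87955/(-155904) = -87955*(-1/155904) = 12565/22272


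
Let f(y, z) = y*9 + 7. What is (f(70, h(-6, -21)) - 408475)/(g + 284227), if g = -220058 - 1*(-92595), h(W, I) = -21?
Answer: -203919/78382 ≈ -2.6016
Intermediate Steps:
f(y, z) = 7 + 9*y (f(y, z) = 9*y + 7 = 7 + 9*y)
g = -127463 (g = -220058 + 92595 = -127463)
(f(70, h(-6, -21)) - 408475)/(g + 284227) = ((7 + 9*70) - 408475)/(-127463 + 284227) = ((7 + 630) - 408475)/156764 = (637 - 408475)*(1/156764) = -407838*1/156764 = -203919/78382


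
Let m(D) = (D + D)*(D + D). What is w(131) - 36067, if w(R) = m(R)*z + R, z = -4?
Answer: -310512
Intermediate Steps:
m(D) = 4*D² (m(D) = (2*D)*(2*D) = 4*D²)
w(R) = R - 16*R² (w(R) = (4*R²)*(-4) + R = -16*R² + R = R - 16*R²)
w(131) - 36067 = 131*(1 - 16*131) - 36067 = 131*(1 - 2096) - 36067 = 131*(-2095) - 36067 = -274445 - 36067 = -310512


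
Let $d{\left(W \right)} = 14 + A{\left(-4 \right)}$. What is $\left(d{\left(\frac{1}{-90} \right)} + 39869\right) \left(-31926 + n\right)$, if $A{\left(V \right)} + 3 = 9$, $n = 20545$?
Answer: $-453976709$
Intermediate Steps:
$A{\left(V \right)} = 6$ ($A{\left(V \right)} = -3 + 9 = 6$)
$d{\left(W \right)} = 20$ ($d{\left(W \right)} = 14 + 6 = 20$)
$\left(d{\left(\frac{1}{-90} \right)} + 39869\right) \left(-31926 + n\right) = \left(20 + 39869\right) \left(-31926 + 20545\right) = 39889 \left(-11381\right) = -453976709$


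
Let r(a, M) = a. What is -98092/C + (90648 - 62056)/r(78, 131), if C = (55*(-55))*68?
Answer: 736128197/2005575 ≈ 367.04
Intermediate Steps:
C = -205700 (C = -3025*68 = -205700)
-98092/C + (90648 - 62056)/r(78, 131) = -98092/(-205700) + (90648 - 62056)/78 = -98092*(-1/205700) + 28592*(1/78) = 24523/51425 + 14296/39 = 736128197/2005575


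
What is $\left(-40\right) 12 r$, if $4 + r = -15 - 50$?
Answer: $33120$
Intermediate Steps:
$r = -69$ ($r = -4 - 65 = -69$)
$\left(-40\right) 12 r = \left(-40\right) 12 \left(-69\right) = \left(-480\right) \left(-69\right) = 33120$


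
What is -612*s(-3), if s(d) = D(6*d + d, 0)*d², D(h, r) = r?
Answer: 0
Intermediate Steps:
s(d) = 0 (s(d) = 0*d² = 0)
-612*s(-3) = -612*0 = 0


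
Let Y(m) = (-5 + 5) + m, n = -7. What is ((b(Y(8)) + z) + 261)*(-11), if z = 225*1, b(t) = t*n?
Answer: -4730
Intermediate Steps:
Y(m) = m (Y(m) = 0 + m = m)
b(t) = -7*t (b(t) = t*(-7) = -7*t)
z = 225
((b(Y(8)) + z) + 261)*(-11) = ((-7*8 + 225) + 261)*(-11) = ((-56 + 225) + 261)*(-11) = (169 + 261)*(-11) = 430*(-11) = -4730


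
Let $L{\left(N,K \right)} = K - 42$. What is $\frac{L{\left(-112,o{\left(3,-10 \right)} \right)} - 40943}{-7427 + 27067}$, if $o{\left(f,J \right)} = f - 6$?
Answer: $- \frac{10247}{4910} \approx -2.087$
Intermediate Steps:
$o{\left(f,J \right)} = -6 + f$ ($o{\left(f,J \right)} = f - 6 = -6 + f$)
$L{\left(N,K \right)} = -42 + K$
$\frac{L{\left(-112,o{\left(3,-10 \right)} \right)} - 40943}{-7427 + 27067} = \frac{\left(-42 + \left(-6 + 3\right)\right) - 40943}{-7427 + 27067} = \frac{\left(-42 - 3\right) - 40943}{19640} = \left(-45 - 40943\right) \frac{1}{19640} = \left(-40988\right) \frac{1}{19640} = - \frac{10247}{4910}$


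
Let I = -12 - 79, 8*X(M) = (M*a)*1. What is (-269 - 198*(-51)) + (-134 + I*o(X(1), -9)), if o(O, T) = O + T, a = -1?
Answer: 84203/8 ≈ 10525.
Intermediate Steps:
X(M) = -M/8 (X(M) = ((M*(-1))*1)/8 = (-M*1)/8 = (-M)/8 = -M/8)
I = -91
(-269 - 198*(-51)) + (-134 + I*o(X(1), -9)) = (-269 - 198*(-51)) + (-134 - 91*(-1/8*1 - 9)) = (-269 + 10098) + (-134 - 91*(-1/8 - 9)) = 9829 + (-134 - 91*(-73/8)) = 9829 + (-134 + 6643/8) = 9829 + 5571/8 = 84203/8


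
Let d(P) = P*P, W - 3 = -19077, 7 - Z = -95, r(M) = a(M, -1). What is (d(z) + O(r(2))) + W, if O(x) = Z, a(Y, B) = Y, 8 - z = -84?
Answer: -10508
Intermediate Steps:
z = 92 (z = 8 - 1*(-84) = 8 + 84 = 92)
r(M) = M
Z = 102 (Z = 7 - 1*(-95) = 7 + 95 = 102)
O(x) = 102
W = -19074 (W = 3 - 19077 = -19074)
d(P) = P²
(d(z) + O(r(2))) + W = (92² + 102) - 19074 = (8464 + 102) - 19074 = 8566 - 19074 = -10508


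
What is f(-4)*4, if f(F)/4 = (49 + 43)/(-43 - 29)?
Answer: -184/9 ≈ -20.444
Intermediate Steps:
f(F) = -46/9 (f(F) = 4*((49 + 43)/(-43 - 29)) = 4*(92/(-72)) = 4*(92*(-1/72)) = 4*(-23/18) = -46/9)
f(-4)*4 = -46/9*4 = -184/9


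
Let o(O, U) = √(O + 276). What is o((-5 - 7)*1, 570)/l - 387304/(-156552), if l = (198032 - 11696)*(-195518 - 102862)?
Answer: 48413/19569 - √66/27799467840 ≈ 2.4740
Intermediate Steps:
o(O, U) = √(276 + O)
l = -55598935680 (l = 186336*(-298380) = -55598935680)
o((-5 - 7)*1, 570)/l - 387304/(-156552) = √(276 + (-5 - 7)*1)/(-55598935680) - 387304/(-156552) = √(276 - 12*1)*(-1/55598935680) - 387304*(-1/156552) = √(276 - 12)*(-1/55598935680) + 48413/19569 = √264*(-1/55598935680) + 48413/19569 = (2*√66)*(-1/55598935680) + 48413/19569 = -√66/27799467840 + 48413/19569 = 48413/19569 - √66/27799467840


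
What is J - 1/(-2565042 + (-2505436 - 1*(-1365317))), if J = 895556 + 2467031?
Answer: 12458926211508/3705161 ≈ 3.3626e+6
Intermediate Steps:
J = 3362587
J - 1/(-2565042 + (-2505436 - 1*(-1365317))) = 3362587 - 1/(-2565042 + (-2505436 - 1*(-1365317))) = 3362587 - 1/(-2565042 + (-2505436 + 1365317)) = 3362587 - 1/(-2565042 - 1140119) = 3362587 - 1/(-3705161) = 3362587 - 1*(-1/3705161) = 3362587 + 1/3705161 = 12458926211508/3705161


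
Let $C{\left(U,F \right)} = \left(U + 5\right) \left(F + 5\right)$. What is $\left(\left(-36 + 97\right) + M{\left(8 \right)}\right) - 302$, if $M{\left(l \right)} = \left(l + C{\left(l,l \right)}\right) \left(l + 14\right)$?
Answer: $3653$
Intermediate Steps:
$C{\left(U,F \right)} = \left(5 + F\right) \left(5 + U\right)$ ($C{\left(U,F \right)} = \left(5 + U\right) \left(5 + F\right) = \left(5 + F\right) \left(5 + U\right)$)
$M{\left(l \right)} = \left(14 + l\right) \left(25 + l^{2} + 11 l\right)$ ($M{\left(l \right)} = \left(l + \left(25 + 5 l + 5 l + l l\right)\right) \left(l + 14\right) = \left(l + \left(25 + 5 l + 5 l + l^{2}\right)\right) \left(14 + l\right) = \left(l + \left(25 + l^{2} + 10 l\right)\right) \left(14 + l\right) = \left(25 + l^{2} + 11 l\right) \left(14 + l\right) = \left(14 + l\right) \left(25 + l^{2} + 11 l\right)$)
$\left(\left(-36 + 97\right) + M{\left(8 \right)}\right) - 302 = \left(\left(-36 + 97\right) + \left(350 + 8^{3} + 25 \cdot 8^{2} + 179 \cdot 8\right)\right) - 302 = \left(61 + \left(350 + 512 + 25 \cdot 64 + 1432\right)\right) - 302 = \left(61 + \left(350 + 512 + 1600 + 1432\right)\right) - 302 = \left(61 + 3894\right) - 302 = 3955 - 302 = 3653$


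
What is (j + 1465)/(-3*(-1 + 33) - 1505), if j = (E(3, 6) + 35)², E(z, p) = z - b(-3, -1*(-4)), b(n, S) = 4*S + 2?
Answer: -1865/1601 ≈ -1.1649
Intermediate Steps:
b(n, S) = 2 + 4*S
E(z, p) = -18 + z (E(z, p) = z - (2 + 4*(-1*(-4))) = z - (2 + 4*4) = z - (2 + 16) = z - 1*18 = z - 18 = -18 + z)
j = 400 (j = ((-18 + 3) + 35)² = (-15 + 35)² = 20² = 400)
(j + 1465)/(-3*(-1 + 33) - 1505) = (400 + 1465)/(-3*(-1 + 33) - 1505) = 1865/(-3*32 - 1505) = 1865/(-96 - 1505) = 1865/(-1601) = 1865*(-1/1601) = -1865/1601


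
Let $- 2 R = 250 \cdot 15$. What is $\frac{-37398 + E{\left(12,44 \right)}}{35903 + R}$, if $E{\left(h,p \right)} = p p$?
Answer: $- \frac{17731}{17014} \approx -1.0421$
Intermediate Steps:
$E{\left(h,p \right)} = p^{2}$
$R = -1875$ ($R = - \frac{250 \cdot 15}{2} = \left(- \frac{1}{2}\right) 3750 = -1875$)
$\frac{-37398 + E{\left(12,44 \right)}}{35903 + R} = \frac{-37398 + 44^{2}}{35903 - 1875} = \frac{-37398 + 1936}{34028} = \left(-35462\right) \frac{1}{34028} = - \frac{17731}{17014}$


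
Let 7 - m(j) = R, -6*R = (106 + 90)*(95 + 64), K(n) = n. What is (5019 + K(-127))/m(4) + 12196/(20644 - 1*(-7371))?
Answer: 200480776/145706015 ≈ 1.3759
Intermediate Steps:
R = -5194 (R = -(106 + 90)*(95 + 64)/6 = -98*159/3 = -⅙*31164 = -5194)
m(j) = 5201 (m(j) = 7 - 1*(-5194) = 7 + 5194 = 5201)
(5019 + K(-127))/m(4) + 12196/(20644 - 1*(-7371)) = (5019 - 127)/5201 + 12196/(20644 - 1*(-7371)) = 4892*(1/5201) + 12196/(20644 + 7371) = 4892/5201 + 12196/28015 = 200480776/145706015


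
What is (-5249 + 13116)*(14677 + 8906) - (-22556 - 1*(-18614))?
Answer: 185531403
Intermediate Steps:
(-5249 + 13116)*(14677 + 8906) - (-22556 - 1*(-18614)) = 7867*23583 - (-22556 + 18614) = 185527461 - 1*(-3942) = 185527461 + 3942 = 185531403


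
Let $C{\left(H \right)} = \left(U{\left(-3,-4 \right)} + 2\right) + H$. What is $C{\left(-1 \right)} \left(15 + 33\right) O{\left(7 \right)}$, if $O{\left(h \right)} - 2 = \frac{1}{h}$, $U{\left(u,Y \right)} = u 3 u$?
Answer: $2880$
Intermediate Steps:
$U{\left(u,Y \right)} = 3 u^{2}$ ($U{\left(u,Y \right)} = 3 u u = 3 u^{2}$)
$O{\left(h \right)} = 2 + \frac{1}{h}$
$C{\left(H \right)} = 29 + H$ ($C{\left(H \right)} = \left(3 \left(-3\right)^{2} + 2\right) + H = \left(3 \cdot 9 + 2\right) + H = \left(27 + 2\right) + H = 29 + H$)
$C{\left(-1 \right)} \left(15 + 33\right) O{\left(7 \right)} = \left(29 - 1\right) \left(15 + 33\right) \left(2 + \frac{1}{7}\right) = 28 \cdot 48 \left(2 + \frac{1}{7}\right) = 1344 \cdot \frac{15}{7} = 2880$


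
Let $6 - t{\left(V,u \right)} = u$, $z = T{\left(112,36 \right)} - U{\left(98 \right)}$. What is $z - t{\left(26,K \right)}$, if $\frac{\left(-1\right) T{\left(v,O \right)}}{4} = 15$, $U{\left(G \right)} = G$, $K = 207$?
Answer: $43$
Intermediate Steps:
$T{\left(v,O \right)} = -60$ ($T{\left(v,O \right)} = \left(-4\right) 15 = -60$)
$z = -158$ ($z = -60 - 98 = -158$)
$t{\left(V,u \right)} = 6 - u$
$z - t{\left(26,K \right)} = -158 - \left(6 - 207\right) = -158 - -201 = -158 + 201 = 43$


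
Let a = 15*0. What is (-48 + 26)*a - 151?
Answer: -151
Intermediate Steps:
a = 0
(-48 + 26)*a - 151 = (-48 + 26)*0 - 151 = -22*0 - 151 = 0 - 151 = -151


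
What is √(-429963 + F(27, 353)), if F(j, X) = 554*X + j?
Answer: I*√234374 ≈ 484.12*I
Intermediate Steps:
F(j, X) = j + 554*X
√(-429963 + F(27, 353)) = √(-429963 + (27 + 554*353)) = √(-429963 + (27 + 195562)) = √(-429963 + 195589) = √(-234374) = I*√234374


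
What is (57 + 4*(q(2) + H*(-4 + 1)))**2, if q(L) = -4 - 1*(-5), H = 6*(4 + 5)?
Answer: 344569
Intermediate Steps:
H = 54 (H = 6*9 = 54)
q(L) = 1 (q(L) = -4 + 5 = 1)
(57 + 4*(q(2) + H*(-4 + 1)))**2 = (57 + 4*(1 + 54*(-4 + 1)))**2 = (57 + 4*(1 + 54*(-3)))**2 = (57 + 4*(1 - 162))**2 = (57 + 4*(-161))**2 = (57 - 644)**2 = (-587)**2 = 344569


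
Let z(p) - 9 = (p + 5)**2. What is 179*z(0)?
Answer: 6086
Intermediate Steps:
z(p) = 9 + (5 + p)**2 (z(p) = 9 + (p + 5)**2 = 9 + (5 + p)**2)
179*z(0) = 179*(9 + (5 + 0)**2) = 179*(9 + 5**2) = 179*(9 + 25) = 179*34 = 6086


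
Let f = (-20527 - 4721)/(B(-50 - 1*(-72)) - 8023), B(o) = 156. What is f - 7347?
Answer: -57773601/7867 ≈ -7343.8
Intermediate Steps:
f = 25248/7867 (f = (-20527 - 4721)/(156 - 8023) = -25248/(-7867) = -25248*(-1/7867) = 25248/7867 ≈ 3.2094)
f - 7347 = 25248/7867 - 7347 = -57773601/7867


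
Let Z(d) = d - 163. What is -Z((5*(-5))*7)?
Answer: 338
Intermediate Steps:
Z(d) = -163 + d
-Z((5*(-5))*7) = -(-163 + (5*(-5))*7) = -(-163 - 25*7) = -(-163 - 175) = -1*(-338) = 338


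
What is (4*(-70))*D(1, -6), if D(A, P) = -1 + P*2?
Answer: 3640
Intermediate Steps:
D(A, P) = -1 + 2*P
(4*(-70))*D(1, -6) = (4*(-70))*(-1 + 2*(-6)) = -280*(-1 - 12) = -280*(-13) = 3640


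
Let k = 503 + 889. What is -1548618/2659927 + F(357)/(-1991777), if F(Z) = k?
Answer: -134269753590/230347018273 ≈ -0.58290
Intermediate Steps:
k = 1392
F(Z) = 1392
-1548618/2659927 + F(357)/(-1991777) = -1548618/2659927 + 1392/(-1991777) = -1548618*1/2659927 + 1392*(-1/1991777) = -1548618/2659927 - 1392/1991777 = -134269753590/230347018273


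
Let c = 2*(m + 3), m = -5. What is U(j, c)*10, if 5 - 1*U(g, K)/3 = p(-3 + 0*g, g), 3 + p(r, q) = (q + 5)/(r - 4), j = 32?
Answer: 2790/7 ≈ 398.57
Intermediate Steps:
c = -4 (c = 2*(-5 + 3) = 2*(-2) = -4)
p(r, q) = -3 + (5 + q)/(-4 + r) (p(r, q) = -3 + (q + 5)/(r - 4) = -3 + (5 + q)/(-4 + r))
U(g, K) = 183/7 + 3*g/7 (U(g, K) = 15 - 3*(17 + g - 3*(-3 + 0*g))/(-4 + (-3 + 0*g)) = 15 - 3*(17 + g - 3*(-3 + 0))/(-4 + (-3 + 0)) = 15 - 3*(17 + g - 3*(-3))/(-4 - 3) = 15 - 3*(17 + g + 9)/(-7) = 15 - (-3)*(26 + g)/7 = 15 - 3*(-26/7 - g/7) = 15 + (78/7 + 3*g/7) = 183/7 + 3*g/7)
U(j, c)*10 = (183/7 + (3/7)*32)*10 = (183/7 + 96/7)*10 = (279/7)*10 = 2790/7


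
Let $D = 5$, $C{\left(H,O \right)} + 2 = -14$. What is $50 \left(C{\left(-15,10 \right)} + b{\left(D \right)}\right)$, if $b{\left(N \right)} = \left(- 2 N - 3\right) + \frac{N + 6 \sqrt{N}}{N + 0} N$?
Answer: $-1200 + 300 \sqrt{5} \approx -529.18$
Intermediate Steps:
$C{\left(H,O \right)} = -16$ ($C{\left(H,O \right)} = -2 - 14 = -16$)
$b{\left(N \right)} = -3 - N + 6 \sqrt{N}$ ($b{\left(N \right)} = \left(-3 - 2 N\right) + \frac{N + 6 \sqrt{N}}{N} N = \left(-3 - 2 N\right) + \left(N + 6 \sqrt{N}\right) = -3 - N + 6 \sqrt{N}$)
$50 \left(C{\left(-15,10 \right)} + b{\left(D \right)}\right) = 50 \left(-16 - \left(8 - 6 \sqrt{5}\right)\right) = 50 \left(-24 + 6 \sqrt{5}\right) = -1200 + 300 \sqrt{5}$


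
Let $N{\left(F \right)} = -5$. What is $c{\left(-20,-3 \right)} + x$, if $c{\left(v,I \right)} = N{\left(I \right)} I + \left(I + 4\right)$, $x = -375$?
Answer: $-359$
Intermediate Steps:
$c{\left(v,I \right)} = 4 - 4 I$ ($c{\left(v,I \right)} = - 5 I + \left(I + 4\right) = - 5 I + \left(4 + I\right) = 4 - 4 I$)
$c{\left(-20,-3 \right)} + x = \left(4 - -12\right) - 375 = \left(4 + 12\right) - 375 = 16 - 375 = -359$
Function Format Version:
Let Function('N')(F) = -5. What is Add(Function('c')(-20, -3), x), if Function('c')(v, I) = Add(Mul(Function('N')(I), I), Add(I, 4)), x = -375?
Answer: -359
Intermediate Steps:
Function('c')(v, I) = Add(4, Mul(-4, I)) (Function('c')(v, I) = Add(Mul(-5, I), Add(I, 4)) = Add(Mul(-5, I), Add(4, I)) = Add(4, Mul(-4, I)))
Add(Function('c')(-20, -3), x) = Add(Add(4, Mul(-4, -3)), -375) = Add(Add(4, 12), -375) = Add(16, -375) = -359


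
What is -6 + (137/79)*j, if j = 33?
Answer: 4047/79 ≈ 51.228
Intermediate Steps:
-6 + (137/79)*j = -6 + (137/79)*33 = -6 + 4521/79 = 4047/79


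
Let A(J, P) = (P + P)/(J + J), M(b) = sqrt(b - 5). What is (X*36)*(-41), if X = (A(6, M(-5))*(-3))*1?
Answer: 738*I*sqrt(10) ≈ 2333.8*I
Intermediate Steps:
M(b) = sqrt(-5 + b)
A(J, P) = P/J (A(J, P) = (2*P)/((2*J)) = (2*P)*(1/(2*J)) = P/J)
X = -I*sqrt(10)/2 (X = ((sqrt(-5 - 5)/6)*(-3))*1 = ((sqrt(-10)*(1/6))*(-3))*1 = (((I*sqrt(10))*(1/6))*(-3))*1 = ((I*sqrt(10)/6)*(-3))*1 = -I*sqrt(10)/2*1 = -I*sqrt(10)/2 ≈ -1.5811*I)
(X*36)*(-41) = (-I*sqrt(10)/2*36)*(-41) = -18*I*sqrt(10)*(-41) = 738*I*sqrt(10)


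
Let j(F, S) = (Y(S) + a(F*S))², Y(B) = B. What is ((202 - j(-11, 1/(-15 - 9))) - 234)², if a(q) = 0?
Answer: 339775489/331776 ≈ 1024.1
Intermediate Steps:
j(F, S) = S² (j(F, S) = (S + 0)² = S²)
((202 - j(-11, 1/(-15 - 9))) - 234)² = ((202 - (1/(-15 - 9))²) - 234)² = ((202 - (1/(-24))²) - 234)² = ((202 - (-1/24)²) - 234)² = ((202 - 1*1/576) - 234)² = ((202 - 1/576) - 234)² = (116351/576 - 234)² = (-18433/576)² = 339775489/331776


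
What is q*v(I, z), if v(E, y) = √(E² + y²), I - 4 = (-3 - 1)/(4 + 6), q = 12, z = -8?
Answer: 24*√481/5 ≈ 105.27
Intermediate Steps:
I = 18/5 (I = 4 + (-3 - 1)/(4 + 6) = 4 - 4/10 = 4 - 4*⅒ = 4 - ⅖ = 18/5 ≈ 3.6000)
q*v(I, z) = 12*√((18/5)² + (-8)²) = 12*√(324/25 + 64) = 12*√(1924/25) = 12*(2*√481/5) = 24*√481/5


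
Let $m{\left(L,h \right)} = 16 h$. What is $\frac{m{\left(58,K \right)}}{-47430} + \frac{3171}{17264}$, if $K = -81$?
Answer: $\frac{9598593}{45490640} \approx 0.211$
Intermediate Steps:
$\frac{m{\left(58,K \right)}}{-47430} + \frac{3171}{17264} = \frac{16 \left(-81\right)}{-47430} + \frac{3171}{17264} = \left(-1296\right) \left(- \frac{1}{47430}\right) + 3171 \cdot \frac{1}{17264} = \frac{72}{2635} + \frac{3171}{17264} = \frac{9598593}{45490640}$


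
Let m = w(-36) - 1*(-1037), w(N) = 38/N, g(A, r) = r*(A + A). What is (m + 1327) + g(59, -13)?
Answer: 14921/18 ≈ 828.94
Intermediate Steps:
g(A, r) = 2*A*r (g(A, r) = r*(2*A) = 2*A*r)
m = 18647/18 (m = 38/(-36) - 1*(-1037) = 38*(-1/36) + 1037 = -19/18 + 1037 = 18647/18 ≈ 1035.9)
(m + 1327) + g(59, -13) = (18647/18 + 1327) + 2*59*(-13) = 42533/18 - 1534 = 14921/18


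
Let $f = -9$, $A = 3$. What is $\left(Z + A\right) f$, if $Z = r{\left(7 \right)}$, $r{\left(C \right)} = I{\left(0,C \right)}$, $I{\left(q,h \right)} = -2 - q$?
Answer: $-9$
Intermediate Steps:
$r{\left(C \right)} = -2$ ($r{\left(C \right)} = -2 - 0 = -2 + 0 = -2$)
$Z = -2$
$\left(Z + A\right) f = \left(-2 + 3\right) \left(-9\right) = 1 \left(-9\right) = -9$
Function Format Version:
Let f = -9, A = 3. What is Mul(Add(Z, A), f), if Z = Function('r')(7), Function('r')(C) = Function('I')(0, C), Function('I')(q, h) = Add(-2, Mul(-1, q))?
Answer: -9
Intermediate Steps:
Function('r')(C) = -2 (Function('r')(C) = Add(-2, Mul(-1, 0)) = Add(-2, 0) = -2)
Z = -2
Mul(Add(Z, A), f) = Mul(Add(-2, 3), -9) = Mul(1, -9) = -9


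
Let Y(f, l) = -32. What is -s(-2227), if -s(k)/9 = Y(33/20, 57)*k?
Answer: 641376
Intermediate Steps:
s(k) = 288*k (s(k) = -(-288)*k = 288*k)
-s(-2227) = -288*(-2227) = -1*(-641376) = 641376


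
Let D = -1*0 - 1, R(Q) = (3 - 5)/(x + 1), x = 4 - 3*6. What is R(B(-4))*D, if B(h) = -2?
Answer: -2/13 ≈ -0.15385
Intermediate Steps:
x = -14 (x = 4 - 18 = -14)
R(Q) = 2/13 (R(Q) = (3 - 5)/(-14 + 1) = -2/(-13) = -2*(-1/13) = 2/13)
D = -1 (D = 0 - 1 = -1)
R(B(-4))*D = (2/13)*(-1) = -2/13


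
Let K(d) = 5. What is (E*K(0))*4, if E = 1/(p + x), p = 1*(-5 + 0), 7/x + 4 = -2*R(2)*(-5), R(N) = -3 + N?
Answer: -40/11 ≈ -3.6364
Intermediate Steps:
x = -½ (x = 7/(-4 - 2*(-3 + 2)*(-5)) = 7/(-4 - 2*(-1)*(-5)) = 7/(-4 + 2*(-5)) = 7/(-4 - 10) = 7/(-14) = 7*(-1/14) = -½ ≈ -0.50000)
p = -5 (p = 1*(-5) = -5)
E = -2/11 (E = 1/(-5 - ½) = 1/(-11/2) = -2/11 ≈ -0.18182)
(E*K(0))*4 = -2/11*5*4 = -10/11*4 = -40/11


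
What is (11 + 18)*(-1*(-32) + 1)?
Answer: 957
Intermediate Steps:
(11 + 18)*(-1*(-32) + 1) = 29*(32 + 1) = 29*33 = 957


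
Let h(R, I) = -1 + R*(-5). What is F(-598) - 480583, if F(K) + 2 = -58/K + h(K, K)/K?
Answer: -287392761/598 ≈ -4.8059e+5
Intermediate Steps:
h(R, I) = -1 - 5*R
F(K) = -2 - 58/K + (-1 - 5*K)/K (F(K) = -2 + (-58/K + (-1 - 5*K)/K) = -2 - 58/K + (-1 - 5*K)/K)
F(-598) - 480583 = (-7 - 59/(-598)) - 480583 = (-7 - 59*(-1/598)) - 480583 = (-7 + 59/598) - 480583 = -4127/598 - 480583 = -287392761/598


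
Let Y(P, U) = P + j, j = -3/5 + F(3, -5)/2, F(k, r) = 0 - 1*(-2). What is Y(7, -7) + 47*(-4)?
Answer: -903/5 ≈ -180.60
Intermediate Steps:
F(k, r) = 2 (F(k, r) = 0 + 2 = 2)
j = 2/5 (j = -3/5 + 2/2 = -3*1/5 + 2*(1/2) = -3/5 + 1 = 2/5 ≈ 0.40000)
Y(P, U) = 2/5 + P (Y(P, U) = P + 2/5 = 2/5 + P)
Y(7, -7) + 47*(-4) = (2/5 + 7) + 47*(-4) = 37/5 - 188 = -903/5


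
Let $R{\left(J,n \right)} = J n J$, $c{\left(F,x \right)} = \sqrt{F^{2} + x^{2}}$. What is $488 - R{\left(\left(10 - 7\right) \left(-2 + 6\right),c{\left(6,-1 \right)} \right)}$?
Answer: $488 - 144 \sqrt{37} \approx -387.92$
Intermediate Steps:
$R{\left(J,n \right)} = n J^{2}$
$488 - R{\left(\left(10 - 7\right) \left(-2 + 6\right),c{\left(6,-1 \right)} \right)} = 488 - \sqrt{6^{2} + \left(-1\right)^{2}} \left(\left(10 - 7\right) \left(-2 + 6\right)\right)^{2} = 488 - \sqrt{36 + 1} \left(3 \cdot 4\right)^{2} = 488 - \sqrt{37} \cdot 12^{2} = 488 - \sqrt{37} \cdot 144 = 488 - 144 \sqrt{37}$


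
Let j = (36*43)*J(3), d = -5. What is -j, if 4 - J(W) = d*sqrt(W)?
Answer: -6192 - 7740*sqrt(3) ≈ -19598.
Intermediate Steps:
J(W) = 4 + 5*sqrt(W) (J(W) = 4 - (-5)*sqrt(W) = 4 + 5*sqrt(W))
j = 6192 + 7740*sqrt(3) (j = (36*43)*(4 + 5*sqrt(3)) = 1548*(4 + 5*sqrt(3)) = 6192 + 7740*sqrt(3) ≈ 19598.)
-j = -(6192 + 7740*sqrt(3)) = -6192 - 7740*sqrt(3)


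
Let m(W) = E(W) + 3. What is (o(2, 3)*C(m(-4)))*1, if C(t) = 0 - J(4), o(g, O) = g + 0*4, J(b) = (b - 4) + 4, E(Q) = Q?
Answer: -8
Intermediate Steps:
J(b) = b (J(b) = (-4 + b) + 4 = b)
o(g, O) = g (o(g, O) = g + 0 = g)
m(W) = 3 + W (m(W) = W + 3 = 3 + W)
C(t) = -4 (C(t) = 0 - 1*4 = 0 - 4 = -4)
(o(2, 3)*C(m(-4)))*1 = (2*(-4))*1 = -8*1 = -8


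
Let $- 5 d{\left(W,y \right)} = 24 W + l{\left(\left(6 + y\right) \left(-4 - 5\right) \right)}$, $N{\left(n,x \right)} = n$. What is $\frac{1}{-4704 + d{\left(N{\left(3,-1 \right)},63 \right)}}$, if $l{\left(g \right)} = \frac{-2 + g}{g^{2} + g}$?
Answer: $- \frac{1925100}{9083391217} \approx -0.00021194$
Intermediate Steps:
$l{\left(g \right)} = \frac{-2 + g}{g + g^{2}}$
$d{\left(W,y \right)} = - \frac{24 W}{5} - \frac{-56 - 9 y}{5 \left(-54 - 9 y\right) \left(-53 - 9 y\right)}$ ($d{\left(W,y \right)} = - \frac{24 W + \frac{-2 + \left(6 + y\right) \left(-4 - 5\right)}{\left(6 + y\right) \left(-4 - 5\right) \left(1 + \left(6 + y\right) \left(-4 - 5\right)\right)}}{5} = - \frac{24 W + \frac{-2 + \left(6 + y\right) \left(-9\right)}{\left(6 + y\right) \left(-9\right) \left(1 + \left(6 + y\right) \left(-9\right)\right)}}{5} = - \frac{24 W + \frac{-2 - \left(54 + 9 y\right)}{\left(-54 - 9 y\right) \left(1 - \left(54 + 9 y\right)\right)}}{5} = - \frac{24 W + \frac{-56 - 9 y}{\left(-54 - 9 y\right) \left(-53 - 9 y\right)}}{5} = - \frac{24 W}{5} - \frac{-56 - 9 y}{5 \left(-54 - 9 y\right) \left(-53 - 9 y\right)}$)
$\frac{1}{-4704 + d{\left(N{\left(3,-1 \right)},63 \right)}} = \frac{1}{-4704 + \frac{56 + 9 \cdot 63 - 648 \left(6 + 63\right) \left(53 + 9 \cdot 63\right)}{45 \left(6 + 63\right) \left(53 + 9 \cdot 63\right)}} = \frac{1}{-4704 + \frac{56 + 567 - 648 \cdot 69 \left(53 + 567\right)}{45 \cdot 69 \left(53 + 567\right)}} = \frac{1}{-4704 + \frac{1}{45} \cdot \frac{1}{69} \cdot \frac{1}{620} \left(56 + 567 - 648 \cdot 69 \cdot 620\right)} = \frac{1}{-4704 + \frac{1}{45} \cdot \frac{1}{69} \cdot \frac{1}{620} \left(56 + 567 - 27721440\right)} = \frac{1}{-4704 + \frac{1}{45} \cdot \frac{1}{69} \cdot \frac{1}{620} \left(-27720817\right)} = \frac{1}{-4704 - \frac{27720817}{1925100}} = \frac{1}{- \frac{9083391217}{1925100}} = - \frac{1925100}{9083391217}$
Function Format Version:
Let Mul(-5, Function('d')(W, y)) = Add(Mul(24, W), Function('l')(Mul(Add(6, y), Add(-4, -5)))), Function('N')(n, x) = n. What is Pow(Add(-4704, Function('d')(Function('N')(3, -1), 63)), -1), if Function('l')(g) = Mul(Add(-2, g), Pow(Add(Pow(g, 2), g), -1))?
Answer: Rational(-1925100, 9083391217) ≈ -0.00021194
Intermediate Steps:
Function('l')(g) = Mul(Pow(Add(g, Pow(g, 2)), -1), Add(-2, g)) (Function('l')(g) = Mul(Add(-2, g), Pow(Add(g, Pow(g, 2)), -1)) = Mul(Pow(Add(g, Pow(g, 2)), -1), Add(-2, g)))
Function('d')(W, y) = Add(Mul(Rational(-24, 5), W), Mul(Rational(-1, 5), Pow(Add(-54, Mul(-9, y)), -1), Pow(Add(-53, Mul(-9, y)), -1), Add(-56, Mul(-9, y)))) (Function('d')(W, y) = Mul(Rational(-1, 5), Add(Mul(24, W), Mul(Pow(Mul(Add(6, y), Add(-4, -5)), -1), Pow(Add(1, Mul(Add(6, y), Add(-4, -5))), -1), Add(-2, Mul(Add(6, y), Add(-4, -5)))))) = Mul(Rational(-1, 5), Add(Mul(24, W), Mul(Pow(Mul(Add(6, y), -9), -1), Pow(Add(1, Mul(Add(6, y), -9)), -1), Add(-2, Mul(Add(6, y), -9))))) = Mul(Rational(-1, 5), Add(Mul(24, W), Mul(Pow(Add(-54, Mul(-9, y)), -1), Pow(Add(1, Add(-54, Mul(-9, y))), -1), Add(-2, Add(-54, Mul(-9, y)))))) = Mul(Rational(-1, 5), Add(Mul(24, W), Mul(Pow(Add(-54, Mul(-9, y)), -1), Pow(Add(-53, Mul(-9, y)), -1), Add(-56, Mul(-9, y))))) = Add(Mul(Rational(-24, 5), W), Mul(Rational(-1, 5), Pow(Add(-54, Mul(-9, y)), -1), Pow(Add(-53, Mul(-9, y)), -1), Add(-56, Mul(-9, y)))))
Pow(Add(-4704, Function('d')(Function('N')(3, -1), 63)), -1) = Pow(Add(-4704, Mul(Rational(1, 45), Pow(Add(6, 63), -1), Pow(Add(53, Mul(9, 63)), -1), Add(56, Mul(9, 63), Mul(-216, 3, Add(6, 63), Add(53, Mul(9, 63)))))), -1) = Pow(Add(-4704, Mul(Rational(1, 45), Pow(69, -1), Pow(Add(53, 567), -1), Add(56, 567, Mul(-216, 3, 69, Add(53, 567))))), -1) = Pow(Add(-4704, Mul(Rational(1, 45), Rational(1, 69), Pow(620, -1), Add(56, 567, Mul(-216, 3, 69, 620)))), -1) = Pow(Add(-4704, Mul(Rational(1, 45), Rational(1, 69), Rational(1, 620), Add(56, 567, -27721440))), -1) = Pow(Add(-4704, Mul(Rational(1, 45), Rational(1, 69), Rational(1, 620), -27720817)), -1) = Pow(Add(-4704, Rational(-27720817, 1925100)), -1) = Pow(Rational(-9083391217, 1925100), -1) = Rational(-1925100, 9083391217)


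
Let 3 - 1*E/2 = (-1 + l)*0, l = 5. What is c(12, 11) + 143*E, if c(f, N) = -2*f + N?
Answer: 845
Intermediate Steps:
c(f, N) = N - 2*f
E = 6 (E = 6 - 2*(-1 + 5)*0 = 6 - 8*0 = 6 - 2*0 = 6 + 0 = 6)
c(12, 11) + 143*E = (11 - 2*12) + 143*6 = (11 - 24) + 858 = -13 + 858 = 845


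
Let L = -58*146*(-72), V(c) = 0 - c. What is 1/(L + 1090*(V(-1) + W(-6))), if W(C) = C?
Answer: 1/604246 ≈ 1.6550e-6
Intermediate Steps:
V(c) = -c
L = 609696 (L = -8468*(-72) = 609696)
1/(L + 1090*(V(-1) + W(-6))) = 1/(609696 + 1090*(-1*(-1) - 6)) = 1/(609696 + 1090*(1 - 6)) = 1/(609696 + 1090*(-5)) = 1/(609696 - 5450) = 1/604246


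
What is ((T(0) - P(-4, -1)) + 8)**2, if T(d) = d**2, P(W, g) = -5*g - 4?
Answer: 49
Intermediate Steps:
P(W, g) = -4 - 5*g
((T(0) - P(-4, -1)) + 8)**2 = ((0**2 - (-4 - 5*(-1))) + 8)**2 = ((0 - (-4 + 5)) + 8)**2 = ((0 - 1*1) + 8)**2 = ((0 - 1) + 8)**2 = (-1 + 8)**2 = 7**2 = 49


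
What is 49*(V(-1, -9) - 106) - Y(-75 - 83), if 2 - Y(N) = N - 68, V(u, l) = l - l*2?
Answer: -4981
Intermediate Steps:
V(u, l) = -l (V(u, l) = l - 2*l = -l)
Y(N) = 70 - N (Y(N) = 2 - (N - 68) = 2 - (-68 + N) = 2 + (68 - N) = 70 - N)
49*(V(-1, -9) - 106) - Y(-75 - 83) = 49*(-1*(-9) - 106) - (70 - (-75 - 83)) = 49*(9 - 106) - (70 - 1*(-158)) = 49*(-97) - (70 + 158) = -4753 - 1*228 = -4753 - 228 = -4981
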